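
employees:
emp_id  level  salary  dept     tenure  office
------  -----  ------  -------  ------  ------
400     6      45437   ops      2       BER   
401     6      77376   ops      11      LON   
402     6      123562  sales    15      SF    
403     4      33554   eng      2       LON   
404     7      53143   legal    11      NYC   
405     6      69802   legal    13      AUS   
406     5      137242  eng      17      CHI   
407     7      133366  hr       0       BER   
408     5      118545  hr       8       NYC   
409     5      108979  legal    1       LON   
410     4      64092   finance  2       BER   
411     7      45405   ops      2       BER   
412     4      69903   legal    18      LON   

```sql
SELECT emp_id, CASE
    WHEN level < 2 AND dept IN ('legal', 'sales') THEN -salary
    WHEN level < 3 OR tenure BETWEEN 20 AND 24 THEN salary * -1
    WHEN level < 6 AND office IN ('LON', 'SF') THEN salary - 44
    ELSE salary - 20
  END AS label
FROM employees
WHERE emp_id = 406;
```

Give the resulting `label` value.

emp_id = 406: level=5, salary=137242, dept=eng, tenure=17, office=CHI.
level < 2 AND dept IN ('legal', 'sales') → false
level < 3 OR tenure BETWEEN 20 AND 24 → false
level < 6 AND office IN ('LON', 'SF') → false
No prior WHEN matched → ELSE → 137222

137222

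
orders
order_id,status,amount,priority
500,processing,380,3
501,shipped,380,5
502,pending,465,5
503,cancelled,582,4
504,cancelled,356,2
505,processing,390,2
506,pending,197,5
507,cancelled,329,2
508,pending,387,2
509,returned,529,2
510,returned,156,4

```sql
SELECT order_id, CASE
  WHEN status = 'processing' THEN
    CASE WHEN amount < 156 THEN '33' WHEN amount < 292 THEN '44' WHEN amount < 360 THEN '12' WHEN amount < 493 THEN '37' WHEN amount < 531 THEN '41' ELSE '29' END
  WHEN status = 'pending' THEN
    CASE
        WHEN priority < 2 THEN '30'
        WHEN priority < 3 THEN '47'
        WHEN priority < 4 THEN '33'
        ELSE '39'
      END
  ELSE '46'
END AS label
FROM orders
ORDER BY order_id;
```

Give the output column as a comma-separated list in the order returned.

37, 46, 39, 46, 46, 37, 39, 46, 47, 46, 46

order_id=500: status='processing' → inner[amount < 493] → 37
order_id=501: status='shipped' → outer ELSE → 46
order_id=502: status='pending' → inner[ELSE] → 39
order_id=503: status='cancelled' → outer ELSE → 46
order_id=504: status='cancelled' → outer ELSE → 46
order_id=505: status='processing' → inner[amount < 493] → 37
order_id=506: status='pending' → inner[ELSE] → 39
order_id=507: status='cancelled' → outer ELSE → 46
order_id=508: status='pending' → inner[priority < 3] → 47
order_id=509: status='returned' → outer ELSE → 46
order_id=510: status='returned' → outer ELSE → 46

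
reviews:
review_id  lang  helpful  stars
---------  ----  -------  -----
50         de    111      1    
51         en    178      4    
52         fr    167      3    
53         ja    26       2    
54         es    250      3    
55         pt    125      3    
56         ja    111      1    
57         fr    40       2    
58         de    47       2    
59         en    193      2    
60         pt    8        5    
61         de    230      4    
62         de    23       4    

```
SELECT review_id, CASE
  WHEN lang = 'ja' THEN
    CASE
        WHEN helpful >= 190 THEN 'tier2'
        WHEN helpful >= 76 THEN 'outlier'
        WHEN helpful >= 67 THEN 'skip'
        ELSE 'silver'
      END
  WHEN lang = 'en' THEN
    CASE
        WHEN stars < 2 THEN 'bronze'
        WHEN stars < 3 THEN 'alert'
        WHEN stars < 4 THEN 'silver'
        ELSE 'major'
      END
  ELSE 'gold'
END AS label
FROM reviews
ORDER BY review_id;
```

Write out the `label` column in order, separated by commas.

review_id=50: lang='de' → outer ELSE → gold
review_id=51: lang='en' → inner[ELSE] → major
review_id=52: lang='fr' → outer ELSE → gold
review_id=53: lang='ja' → inner[ELSE] → silver
review_id=54: lang='es' → outer ELSE → gold
review_id=55: lang='pt' → outer ELSE → gold
review_id=56: lang='ja' → inner[helpful >= 76] → outlier
review_id=57: lang='fr' → outer ELSE → gold
review_id=58: lang='de' → outer ELSE → gold
review_id=59: lang='en' → inner[stars < 3] → alert
review_id=60: lang='pt' → outer ELSE → gold
review_id=61: lang='de' → outer ELSE → gold
review_id=62: lang='de' → outer ELSE → gold

gold, major, gold, silver, gold, gold, outlier, gold, gold, alert, gold, gold, gold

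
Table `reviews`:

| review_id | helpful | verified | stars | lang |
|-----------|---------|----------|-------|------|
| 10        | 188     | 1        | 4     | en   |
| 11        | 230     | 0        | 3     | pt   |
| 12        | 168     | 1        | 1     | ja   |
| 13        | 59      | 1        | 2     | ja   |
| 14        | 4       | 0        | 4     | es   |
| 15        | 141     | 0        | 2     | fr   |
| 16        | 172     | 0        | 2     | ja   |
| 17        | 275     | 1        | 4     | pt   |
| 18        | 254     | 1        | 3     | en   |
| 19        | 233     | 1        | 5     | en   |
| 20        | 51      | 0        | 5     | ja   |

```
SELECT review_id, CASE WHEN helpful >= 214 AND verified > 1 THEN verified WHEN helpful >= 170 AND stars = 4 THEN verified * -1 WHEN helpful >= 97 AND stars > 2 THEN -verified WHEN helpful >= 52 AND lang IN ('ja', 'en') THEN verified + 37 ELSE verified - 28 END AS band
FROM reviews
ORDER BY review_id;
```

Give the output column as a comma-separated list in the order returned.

review_id=10: helpful >= 170 AND stars = 4 → -1
review_id=11: helpful >= 97 AND stars > 2 → 0
review_id=12: helpful >= 52 AND lang IN ('ja', 'en') → 38
review_id=13: helpful >= 52 AND lang IN ('ja', 'en') → 38
review_id=14: ELSE → -28
review_id=15: ELSE → -28
review_id=16: helpful >= 52 AND lang IN ('ja', 'en') → 37
review_id=17: helpful >= 170 AND stars = 4 → -1
review_id=18: helpful >= 97 AND stars > 2 → -1
review_id=19: helpful >= 97 AND stars > 2 → -1
review_id=20: ELSE → -28

-1, 0, 38, 38, -28, -28, 37, -1, -1, -1, -28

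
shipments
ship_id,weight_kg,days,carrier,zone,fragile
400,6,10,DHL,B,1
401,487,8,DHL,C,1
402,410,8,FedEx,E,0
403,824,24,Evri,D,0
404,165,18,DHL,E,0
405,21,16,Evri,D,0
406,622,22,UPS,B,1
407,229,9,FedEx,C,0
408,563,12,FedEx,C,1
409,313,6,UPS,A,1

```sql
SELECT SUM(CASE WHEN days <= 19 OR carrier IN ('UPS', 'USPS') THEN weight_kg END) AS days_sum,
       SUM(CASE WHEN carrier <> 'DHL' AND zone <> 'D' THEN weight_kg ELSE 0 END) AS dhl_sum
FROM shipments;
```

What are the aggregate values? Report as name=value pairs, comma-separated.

[days_sum: days <= 19 OR carrier IN ('UPS', 'USPS')]
ship_id=400: ✓ → 6
ship_id=401: ✓ → 487
ship_id=402: ✓ → 410
ship_id=403: ✗
ship_id=404: ✓ → 165
ship_id=405: ✓ → 21
ship_id=406: ✓ → 622
ship_id=407: ✓ → 229
ship_id=408: ✓ → 563
ship_id=409: ✓ → 313
days_sum = 6 + 487 + 410 + 165 + 21 + 622 + 229 + 563 + 313 = 2816
—
[dhl_sum: carrier <> 'DHL' AND zone <> 'D']
ship_id=400: ✗
ship_id=401: ✗
ship_id=402: ✓ → 410
ship_id=403: ✗
ship_id=404: ✗
ship_id=405: ✗
ship_id=406: ✓ → 622
ship_id=407: ✓ → 229
ship_id=408: ✓ → 563
ship_id=409: ✓ → 313
dhl_sum = 410 + 622 + 229 + 563 + 313 = 2137

days_sum=2816, dhl_sum=2137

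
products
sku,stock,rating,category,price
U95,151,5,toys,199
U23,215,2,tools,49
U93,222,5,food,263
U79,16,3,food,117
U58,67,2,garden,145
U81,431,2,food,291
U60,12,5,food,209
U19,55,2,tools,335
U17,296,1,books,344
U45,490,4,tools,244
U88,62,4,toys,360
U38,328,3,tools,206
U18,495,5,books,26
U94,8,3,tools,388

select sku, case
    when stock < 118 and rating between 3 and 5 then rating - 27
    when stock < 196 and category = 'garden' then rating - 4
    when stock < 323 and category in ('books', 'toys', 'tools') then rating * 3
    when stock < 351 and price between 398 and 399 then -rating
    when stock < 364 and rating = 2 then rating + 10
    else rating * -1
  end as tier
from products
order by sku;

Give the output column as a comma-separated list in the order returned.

3, -5, 6, 6, -3, -4, -2, -22, -24, -2, -23, -5, -24, 15

sku=U17: stock < 323 and category in ('books', 'toys', 'tools') → 3
sku=U18: ELSE → -5
sku=U19: stock < 323 and category in ('books', 'toys', 'tools') → 6
sku=U23: stock < 323 and category in ('books', 'toys', 'tools') → 6
sku=U38: ELSE → -3
sku=U45: ELSE → -4
sku=U58: stock < 196 and category = 'garden' → -2
sku=U60: stock < 118 and rating between 3 and 5 → -22
sku=U79: stock < 118 and rating between 3 and 5 → -24
sku=U81: ELSE → -2
sku=U88: stock < 118 and rating between 3 and 5 → -23
sku=U93: ELSE → -5
sku=U94: stock < 118 and rating between 3 and 5 → -24
sku=U95: stock < 323 and category in ('books', 'toys', 'tools') → 15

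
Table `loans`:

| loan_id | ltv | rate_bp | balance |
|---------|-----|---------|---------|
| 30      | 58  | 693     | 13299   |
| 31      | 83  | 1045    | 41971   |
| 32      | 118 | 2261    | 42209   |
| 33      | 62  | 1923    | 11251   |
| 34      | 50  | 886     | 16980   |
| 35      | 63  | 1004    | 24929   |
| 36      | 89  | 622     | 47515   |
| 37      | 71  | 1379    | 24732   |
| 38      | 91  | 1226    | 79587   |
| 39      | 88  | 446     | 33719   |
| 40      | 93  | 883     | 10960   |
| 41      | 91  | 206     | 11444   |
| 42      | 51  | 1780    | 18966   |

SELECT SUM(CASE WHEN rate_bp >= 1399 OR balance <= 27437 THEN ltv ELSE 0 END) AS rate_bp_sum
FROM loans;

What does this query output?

loan_id=30: ✓ → 58
loan_id=31: ✗
loan_id=32: ✓ → 118
loan_id=33: ✓ → 62
loan_id=34: ✓ → 50
loan_id=35: ✓ → 63
loan_id=36: ✗
loan_id=37: ✓ → 71
loan_id=38: ✗
loan_id=39: ✗
loan_id=40: ✓ → 93
loan_id=41: ✓ → 91
loan_id=42: ✓ → 51
rate_bp_sum = 58 + 118 + 62 + 50 + 63 + 71 + 93 + 91 + 51 = 657

657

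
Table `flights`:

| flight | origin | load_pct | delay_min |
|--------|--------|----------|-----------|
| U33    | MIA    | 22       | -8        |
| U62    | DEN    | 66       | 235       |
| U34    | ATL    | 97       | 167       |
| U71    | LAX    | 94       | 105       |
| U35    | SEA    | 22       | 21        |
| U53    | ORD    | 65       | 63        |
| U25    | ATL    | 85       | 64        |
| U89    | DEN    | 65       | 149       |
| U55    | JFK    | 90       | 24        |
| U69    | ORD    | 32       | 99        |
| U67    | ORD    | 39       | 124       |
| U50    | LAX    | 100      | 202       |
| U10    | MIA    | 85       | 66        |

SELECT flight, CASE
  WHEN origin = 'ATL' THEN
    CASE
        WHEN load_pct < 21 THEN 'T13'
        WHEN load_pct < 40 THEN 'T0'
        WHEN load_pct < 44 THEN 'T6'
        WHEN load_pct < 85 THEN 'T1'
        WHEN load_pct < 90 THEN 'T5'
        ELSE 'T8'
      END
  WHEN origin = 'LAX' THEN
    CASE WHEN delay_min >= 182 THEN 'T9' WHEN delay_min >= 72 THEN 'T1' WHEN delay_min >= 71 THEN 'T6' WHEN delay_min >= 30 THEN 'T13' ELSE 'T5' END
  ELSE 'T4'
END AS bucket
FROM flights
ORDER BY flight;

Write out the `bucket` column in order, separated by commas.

flight=U10: origin='MIA' → outer ELSE → T4
flight=U25: origin='ATL' → inner[load_pct < 90] → T5
flight=U33: origin='MIA' → outer ELSE → T4
flight=U34: origin='ATL' → inner[ELSE] → T8
flight=U35: origin='SEA' → outer ELSE → T4
flight=U50: origin='LAX' → inner[delay_min >= 182] → T9
flight=U53: origin='ORD' → outer ELSE → T4
flight=U55: origin='JFK' → outer ELSE → T4
flight=U62: origin='DEN' → outer ELSE → T4
flight=U67: origin='ORD' → outer ELSE → T4
flight=U69: origin='ORD' → outer ELSE → T4
flight=U71: origin='LAX' → inner[delay_min >= 72] → T1
flight=U89: origin='DEN' → outer ELSE → T4

T4, T5, T4, T8, T4, T9, T4, T4, T4, T4, T4, T1, T4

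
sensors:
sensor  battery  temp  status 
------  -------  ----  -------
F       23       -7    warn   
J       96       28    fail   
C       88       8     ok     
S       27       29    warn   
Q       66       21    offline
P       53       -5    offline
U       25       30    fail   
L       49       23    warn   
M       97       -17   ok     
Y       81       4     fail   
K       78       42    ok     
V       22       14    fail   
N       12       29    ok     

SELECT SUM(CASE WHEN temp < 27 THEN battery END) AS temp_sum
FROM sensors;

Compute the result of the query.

sensor=F: ✓ → 23
sensor=J: ✗
sensor=C: ✓ → 88
sensor=S: ✗
sensor=Q: ✓ → 66
sensor=P: ✓ → 53
sensor=U: ✗
sensor=L: ✓ → 49
sensor=M: ✓ → 97
sensor=Y: ✓ → 81
sensor=K: ✗
sensor=V: ✓ → 22
sensor=N: ✗
temp_sum = 23 + 88 + 66 + 53 + 49 + 97 + 81 + 22 = 479

479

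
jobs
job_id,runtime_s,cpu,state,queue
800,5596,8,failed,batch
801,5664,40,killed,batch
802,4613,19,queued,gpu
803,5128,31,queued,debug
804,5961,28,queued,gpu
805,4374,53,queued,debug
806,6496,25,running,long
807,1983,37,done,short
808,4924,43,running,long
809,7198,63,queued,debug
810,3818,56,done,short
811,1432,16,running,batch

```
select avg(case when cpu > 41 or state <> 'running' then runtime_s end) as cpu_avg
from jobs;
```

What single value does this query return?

4925.9

job_id=800: ✓ → 5596
job_id=801: ✓ → 5664
job_id=802: ✓ → 4613
job_id=803: ✓ → 5128
job_id=804: ✓ → 5961
job_id=805: ✓ → 4374
job_id=806: ✗
job_id=807: ✓ → 1983
job_id=808: ✓ → 4924
job_id=809: ✓ → 7198
job_id=810: ✓ → 3818
job_id=811: ✗
cpu_avg = (5596 + 5664 + 4613 + 5128 + 5961 + 4374 + 1983 + 4924 + 7198 + 3818) / 10 = 4925.9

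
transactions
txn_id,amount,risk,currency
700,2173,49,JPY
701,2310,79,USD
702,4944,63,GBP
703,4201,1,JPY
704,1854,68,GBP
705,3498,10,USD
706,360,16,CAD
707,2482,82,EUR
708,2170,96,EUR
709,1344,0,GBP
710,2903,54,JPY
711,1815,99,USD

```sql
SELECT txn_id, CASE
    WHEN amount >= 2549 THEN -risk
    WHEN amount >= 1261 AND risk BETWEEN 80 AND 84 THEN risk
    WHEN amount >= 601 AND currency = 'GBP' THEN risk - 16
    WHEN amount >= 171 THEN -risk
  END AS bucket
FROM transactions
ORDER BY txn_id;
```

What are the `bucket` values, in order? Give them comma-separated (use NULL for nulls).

-49, -79, -63, -1, 52, -10, -16, 82, -96, -16, -54, -99

txn_id=700: amount >= 171 → -49
txn_id=701: amount >= 171 → -79
txn_id=702: amount >= 2549 → -63
txn_id=703: amount >= 2549 → -1
txn_id=704: amount >= 601 AND currency = 'GBP' → 52
txn_id=705: amount >= 2549 → -10
txn_id=706: amount >= 171 → -16
txn_id=707: amount >= 1261 AND risk BETWEEN 80 AND 84 → 82
txn_id=708: amount >= 171 → -96
txn_id=709: amount >= 601 AND currency = 'GBP' → -16
txn_id=710: amount >= 2549 → -54
txn_id=711: amount >= 171 → -99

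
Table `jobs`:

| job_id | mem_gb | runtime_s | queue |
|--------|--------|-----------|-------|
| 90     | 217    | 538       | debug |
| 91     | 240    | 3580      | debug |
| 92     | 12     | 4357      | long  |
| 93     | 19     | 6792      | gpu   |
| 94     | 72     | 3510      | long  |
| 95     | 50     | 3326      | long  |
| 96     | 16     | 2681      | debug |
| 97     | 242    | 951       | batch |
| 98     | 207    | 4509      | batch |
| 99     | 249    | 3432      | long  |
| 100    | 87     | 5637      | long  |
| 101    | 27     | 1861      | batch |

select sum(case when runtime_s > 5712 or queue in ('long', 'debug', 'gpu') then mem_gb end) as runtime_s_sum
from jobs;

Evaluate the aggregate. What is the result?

job_id=90: ✓ → 217
job_id=91: ✓ → 240
job_id=92: ✓ → 12
job_id=93: ✓ → 19
job_id=94: ✓ → 72
job_id=95: ✓ → 50
job_id=96: ✓ → 16
job_id=97: ✗
job_id=98: ✗
job_id=99: ✓ → 249
job_id=100: ✓ → 87
job_id=101: ✗
runtime_s_sum = 217 + 240 + 12 + 19 + 72 + 50 + 16 + 249 + 87 = 962

962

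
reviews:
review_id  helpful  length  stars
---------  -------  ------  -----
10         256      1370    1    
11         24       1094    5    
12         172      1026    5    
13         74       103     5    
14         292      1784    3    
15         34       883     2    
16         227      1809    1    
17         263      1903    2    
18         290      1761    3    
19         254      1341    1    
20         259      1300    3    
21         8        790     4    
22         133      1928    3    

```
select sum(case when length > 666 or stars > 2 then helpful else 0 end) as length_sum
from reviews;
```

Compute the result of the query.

2286

review_id=10: ✓ → 256
review_id=11: ✓ → 24
review_id=12: ✓ → 172
review_id=13: ✓ → 74
review_id=14: ✓ → 292
review_id=15: ✓ → 34
review_id=16: ✓ → 227
review_id=17: ✓ → 263
review_id=18: ✓ → 290
review_id=19: ✓ → 254
review_id=20: ✓ → 259
review_id=21: ✓ → 8
review_id=22: ✓ → 133
length_sum = 256 + 24 + 172 + 74 + 292 + 34 + 227 + 263 + 290 + 254 + 259 + 8 + 133 = 2286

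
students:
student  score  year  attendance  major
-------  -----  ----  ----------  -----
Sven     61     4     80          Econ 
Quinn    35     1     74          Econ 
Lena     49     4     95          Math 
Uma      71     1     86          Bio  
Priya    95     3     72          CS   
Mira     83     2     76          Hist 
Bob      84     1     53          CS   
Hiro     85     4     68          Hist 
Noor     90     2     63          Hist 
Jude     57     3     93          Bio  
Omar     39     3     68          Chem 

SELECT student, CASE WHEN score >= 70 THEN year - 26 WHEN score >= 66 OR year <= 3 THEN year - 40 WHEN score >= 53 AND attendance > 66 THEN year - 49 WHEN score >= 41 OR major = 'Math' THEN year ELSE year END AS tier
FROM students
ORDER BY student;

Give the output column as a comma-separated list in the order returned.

student=Bob: score >= 70 → -25
student=Hiro: score >= 70 → -22
student=Jude: score >= 66 OR year <= 3 → -37
student=Lena: score >= 41 OR major = 'Math' → 4
student=Mira: score >= 70 → -24
student=Noor: score >= 70 → -24
student=Omar: score >= 66 OR year <= 3 → -37
student=Priya: score >= 70 → -23
student=Quinn: score >= 66 OR year <= 3 → -39
student=Sven: score >= 53 AND attendance > 66 → -45
student=Uma: score >= 70 → -25

-25, -22, -37, 4, -24, -24, -37, -23, -39, -45, -25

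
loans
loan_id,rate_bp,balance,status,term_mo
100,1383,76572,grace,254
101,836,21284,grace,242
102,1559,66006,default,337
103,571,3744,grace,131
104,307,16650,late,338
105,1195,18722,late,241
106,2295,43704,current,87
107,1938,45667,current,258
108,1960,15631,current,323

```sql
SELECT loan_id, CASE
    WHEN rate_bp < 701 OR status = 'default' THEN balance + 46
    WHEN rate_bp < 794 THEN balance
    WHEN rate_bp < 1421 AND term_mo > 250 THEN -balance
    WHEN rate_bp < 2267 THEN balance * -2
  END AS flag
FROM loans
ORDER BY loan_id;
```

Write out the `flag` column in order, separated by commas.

loan_id=100: rate_bp < 1421 AND term_mo > 250 → -76572
loan_id=101: rate_bp < 2267 → -42568
loan_id=102: rate_bp < 701 OR status = 'default' → 66052
loan_id=103: rate_bp < 701 OR status = 'default' → 3790
loan_id=104: rate_bp < 701 OR status = 'default' → 16696
loan_id=105: rate_bp < 2267 → -37444
loan_id=106: (no match → NULL) → NULL
loan_id=107: rate_bp < 2267 → -91334
loan_id=108: rate_bp < 2267 → -31262

-76572, -42568, 66052, 3790, 16696, -37444, NULL, -91334, -31262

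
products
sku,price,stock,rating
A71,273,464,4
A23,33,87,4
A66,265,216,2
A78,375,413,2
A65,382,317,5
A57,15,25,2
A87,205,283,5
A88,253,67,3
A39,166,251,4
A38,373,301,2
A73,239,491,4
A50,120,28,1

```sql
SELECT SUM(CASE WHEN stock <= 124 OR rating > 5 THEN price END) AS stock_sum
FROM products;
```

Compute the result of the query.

421

sku=A71: ✗
sku=A23: ✓ → 33
sku=A66: ✗
sku=A78: ✗
sku=A65: ✗
sku=A57: ✓ → 15
sku=A87: ✗
sku=A88: ✓ → 253
sku=A39: ✗
sku=A38: ✗
sku=A73: ✗
sku=A50: ✓ → 120
stock_sum = 33 + 15 + 253 + 120 = 421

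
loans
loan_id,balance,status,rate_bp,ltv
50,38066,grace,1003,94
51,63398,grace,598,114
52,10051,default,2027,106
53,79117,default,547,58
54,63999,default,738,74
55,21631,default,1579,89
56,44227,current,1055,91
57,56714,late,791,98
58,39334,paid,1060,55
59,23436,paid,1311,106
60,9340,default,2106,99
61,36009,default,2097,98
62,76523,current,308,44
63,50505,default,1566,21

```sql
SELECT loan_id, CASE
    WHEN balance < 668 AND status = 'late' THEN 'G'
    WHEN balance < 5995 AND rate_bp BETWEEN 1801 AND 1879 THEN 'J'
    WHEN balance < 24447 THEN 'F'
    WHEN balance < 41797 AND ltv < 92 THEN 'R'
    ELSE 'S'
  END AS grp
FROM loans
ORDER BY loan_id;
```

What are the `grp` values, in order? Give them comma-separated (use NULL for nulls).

S, S, F, S, S, F, S, S, R, F, F, S, S, S

loan_id=50: ELSE → S
loan_id=51: ELSE → S
loan_id=52: balance < 24447 → F
loan_id=53: ELSE → S
loan_id=54: ELSE → S
loan_id=55: balance < 24447 → F
loan_id=56: ELSE → S
loan_id=57: ELSE → S
loan_id=58: balance < 41797 AND ltv < 92 → R
loan_id=59: balance < 24447 → F
loan_id=60: balance < 24447 → F
loan_id=61: ELSE → S
loan_id=62: ELSE → S
loan_id=63: ELSE → S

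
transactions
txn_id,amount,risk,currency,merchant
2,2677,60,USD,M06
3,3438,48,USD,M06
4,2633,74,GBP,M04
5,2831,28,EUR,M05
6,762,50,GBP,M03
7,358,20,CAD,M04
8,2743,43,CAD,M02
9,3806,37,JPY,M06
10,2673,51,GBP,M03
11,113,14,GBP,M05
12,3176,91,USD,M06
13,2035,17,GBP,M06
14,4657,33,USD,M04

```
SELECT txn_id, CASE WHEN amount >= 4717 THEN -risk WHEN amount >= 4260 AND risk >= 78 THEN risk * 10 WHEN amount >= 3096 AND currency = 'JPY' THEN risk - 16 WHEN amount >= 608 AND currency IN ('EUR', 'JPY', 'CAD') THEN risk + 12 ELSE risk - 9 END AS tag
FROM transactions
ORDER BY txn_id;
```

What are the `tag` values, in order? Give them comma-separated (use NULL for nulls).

txn_id=2: ELSE → 51
txn_id=3: ELSE → 39
txn_id=4: ELSE → 65
txn_id=5: amount >= 608 AND currency IN ('EUR', 'JPY', 'CAD') → 40
txn_id=6: ELSE → 41
txn_id=7: ELSE → 11
txn_id=8: amount >= 608 AND currency IN ('EUR', 'JPY', 'CAD') → 55
txn_id=9: amount >= 3096 AND currency = 'JPY' → 21
txn_id=10: ELSE → 42
txn_id=11: ELSE → 5
txn_id=12: ELSE → 82
txn_id=13: ELSE → 8
txn_id=14: ELSE → 24

51, 39, 65, 40, 41, 11, 55, 21, 42, 5, 82, 8, 24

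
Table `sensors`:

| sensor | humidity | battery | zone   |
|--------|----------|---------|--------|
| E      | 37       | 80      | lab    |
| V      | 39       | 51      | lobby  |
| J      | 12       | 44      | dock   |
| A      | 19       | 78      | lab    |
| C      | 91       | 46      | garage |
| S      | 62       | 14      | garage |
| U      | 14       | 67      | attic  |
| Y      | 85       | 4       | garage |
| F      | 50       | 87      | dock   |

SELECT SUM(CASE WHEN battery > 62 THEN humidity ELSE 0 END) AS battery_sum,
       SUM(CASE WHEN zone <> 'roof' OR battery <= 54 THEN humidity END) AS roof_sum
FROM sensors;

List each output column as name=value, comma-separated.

battery_sum=120, roof_sum=409

[battery_sum: battery > 62]
sensor=E: ✓ → 37
sensor=V: ✗
sensor=J: ✗
sensor=A: ✓ → 19
sensor=C: ✗
sensor=S: ✗
sensor=U: ✓ → 14
sensor=Y: ✗
sensor=F: ✓ → 50
battery_sum = 37 + 19 + 14 + 50 = 120
—
[roof_sum: zone <> 'roof' OR battery <= 54]
sensor=E: ✓ → 37
sensor=V: ✓ → 39
sensor=J: ✓ → 12
sensor=A: ✓ → 19
sensor=C: ✓ → 91
sensor=S: ✓ → 62
sensor=U: ✓ → 14
sensor=Y: ✓ → 85
sensor=F: ✓ → 50
roof_sum = 37 + 39 + 12 + 19 + 91 + 62 + 14 + 85 + 50 = 409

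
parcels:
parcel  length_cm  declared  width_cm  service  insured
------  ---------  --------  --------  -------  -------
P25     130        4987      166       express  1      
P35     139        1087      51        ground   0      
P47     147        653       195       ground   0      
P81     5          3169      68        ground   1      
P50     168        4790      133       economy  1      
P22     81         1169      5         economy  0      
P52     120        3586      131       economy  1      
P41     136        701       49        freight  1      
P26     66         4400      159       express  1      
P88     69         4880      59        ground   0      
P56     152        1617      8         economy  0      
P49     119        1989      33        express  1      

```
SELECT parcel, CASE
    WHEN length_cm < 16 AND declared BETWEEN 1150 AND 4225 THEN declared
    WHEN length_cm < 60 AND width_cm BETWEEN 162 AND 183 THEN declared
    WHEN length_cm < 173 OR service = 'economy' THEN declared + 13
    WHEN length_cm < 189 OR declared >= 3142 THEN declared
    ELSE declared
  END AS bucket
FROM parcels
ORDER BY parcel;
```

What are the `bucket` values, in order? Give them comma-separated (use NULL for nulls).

1182, 5000, 4413, 1100, 714, 666, 2002, 4803, 3599, 1630, 3169, 4893

parcel=P22: length_cm < 173 OR service = 'economy' → 1182
parcel=P25: length_cm < 173 OR service = 'economy' → 5000
parcel=P26: length_cm < 173 OR service = 'economy' → 4413
parcel=P35: length_cm < 173 OR service = 'economy' → 1100
parcel=P41: length_cm < 173 OR service = 'economy' → 714
parcel=P47: length_cm < 173 OR service = 'economy' → 666
parcel=P49: length_cm < 173 OR service = 'economy' → 2002
parcel=P50: length_cm < 173 OR service = 'economy' → 4803
parcel=P52: length_cm < 173 OR service = 'economy' → 3599
parcel=P56: length_cm < 173 OR service = 'economy' → 1630
parcel=P81: length_cm < 16 AND declared BETWEEN 1150 AND 4225 → 3169
parcel=P88: length_cm < 173 OR service = 'economy' → 4893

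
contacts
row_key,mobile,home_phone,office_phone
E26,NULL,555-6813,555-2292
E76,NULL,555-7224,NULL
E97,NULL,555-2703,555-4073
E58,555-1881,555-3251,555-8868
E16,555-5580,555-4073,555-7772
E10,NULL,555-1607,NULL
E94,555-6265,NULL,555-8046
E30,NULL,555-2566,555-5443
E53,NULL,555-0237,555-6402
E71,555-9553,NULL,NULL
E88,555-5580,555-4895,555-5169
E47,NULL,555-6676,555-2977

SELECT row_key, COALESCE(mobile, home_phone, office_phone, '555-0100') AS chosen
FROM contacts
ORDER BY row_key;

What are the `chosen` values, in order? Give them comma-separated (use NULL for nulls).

row_key=E10: mobile=NULL, home_phone=555-1607 → 555-1607
row_key=E16: mobile=555-5580 → 555-5580
row_key=E26: mobile=NULL, home_phone=555-6813 → 555-6813
row_key=E30: mobile=NULL, home_phone=555-2566 → 555-2566
row_key=E47: mobile=NULL, home_phone=555-6676 → 555-6676
row_key=E53: mobile=NULL, home_phone=555-0237 → 555-0237
row_key=E58: mobile=555-1881 → 555-1881
row_key=E71: mobile=555-9553 → 555-9553
row_key=E76: mobile=NULL, home_phone=555-7224 → 555-7224
row_key=E88: mobile=555-5580 → 555-5580
row_key=E94: mobile=555-6265 → 555-6265
row_key=E97: mobile=NULL, home_phone=555-2703 → 555-2703

555-1607, 555-5580, 555-6813, 555-2566, 555-6676, 555-0237, 555-1881, 555-9553, 555-7224, 555-5580, 555-6265, 555-2703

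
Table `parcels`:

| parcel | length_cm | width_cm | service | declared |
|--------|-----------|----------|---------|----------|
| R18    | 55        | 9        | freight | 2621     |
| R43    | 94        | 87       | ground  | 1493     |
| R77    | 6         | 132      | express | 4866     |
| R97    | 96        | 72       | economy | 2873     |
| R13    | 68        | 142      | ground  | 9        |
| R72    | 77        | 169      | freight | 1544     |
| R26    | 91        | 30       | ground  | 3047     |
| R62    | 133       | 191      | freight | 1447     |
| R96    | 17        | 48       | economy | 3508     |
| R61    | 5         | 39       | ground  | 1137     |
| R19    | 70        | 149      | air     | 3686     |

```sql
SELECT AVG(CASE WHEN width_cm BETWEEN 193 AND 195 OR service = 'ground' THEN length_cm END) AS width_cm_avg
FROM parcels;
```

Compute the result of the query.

64.5

parcel=R18: ✗
parcel=R43: ✓ → 94
parcel=R77: ✗
parcel=R97: ✗
parcel=R13: ✓ → 68
parcel=R72: ✗
parcel=R26: ✓ → 91
parcel=R62: ✗
parcel=R96: ✗
parcel=R61: ✓ → 5
parcel=R19: ✗
width_cm_avg = (94 + 68 + 91 + 5) / 4 = 64.5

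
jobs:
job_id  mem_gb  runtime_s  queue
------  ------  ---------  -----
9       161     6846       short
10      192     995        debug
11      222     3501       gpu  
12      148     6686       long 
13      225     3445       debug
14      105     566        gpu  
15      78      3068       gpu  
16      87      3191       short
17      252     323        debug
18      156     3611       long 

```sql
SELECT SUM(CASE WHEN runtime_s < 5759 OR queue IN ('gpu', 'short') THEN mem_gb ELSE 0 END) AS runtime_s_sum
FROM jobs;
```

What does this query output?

1478

job_id=9: ✓ → 161
job_id=10: ✓ → 192
job_id=11: ✓ → 222
job_id=12: ✗
job_id=13: ✓ → 225
job_id=14: ✓ → 105
job_id=15: ✓ → 78
job_id=16: ✓ → 87
job_id=17: ✓ → 252
job_id=18: ✓ → 156
runtime_s_sum = 161 + 192 + 222 + 225 + 105 + 78 + 87 + 252 + 156 = 1478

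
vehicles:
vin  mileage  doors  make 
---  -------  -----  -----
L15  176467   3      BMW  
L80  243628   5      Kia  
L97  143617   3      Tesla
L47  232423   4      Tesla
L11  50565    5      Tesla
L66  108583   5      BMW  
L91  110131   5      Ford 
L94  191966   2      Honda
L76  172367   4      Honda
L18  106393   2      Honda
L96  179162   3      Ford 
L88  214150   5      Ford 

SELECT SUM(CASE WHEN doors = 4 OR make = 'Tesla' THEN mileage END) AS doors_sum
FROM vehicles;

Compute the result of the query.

vin=L15: ✗
vin=L80: ✗
vin=L97: ✓ → 143617
vin=L47: ✓ → 232423
vin=L11: ✓ → 50565
vin=L66: ✗
vin=L91: ✗
vin=L94: ✗
vin=L76: ✓ → 172367
vin=L18: ✗
vin=L96: ✗
vin=L88: ✗
doors_sum = 143617 + 232423 + 50565 + 172367 = 598972

598972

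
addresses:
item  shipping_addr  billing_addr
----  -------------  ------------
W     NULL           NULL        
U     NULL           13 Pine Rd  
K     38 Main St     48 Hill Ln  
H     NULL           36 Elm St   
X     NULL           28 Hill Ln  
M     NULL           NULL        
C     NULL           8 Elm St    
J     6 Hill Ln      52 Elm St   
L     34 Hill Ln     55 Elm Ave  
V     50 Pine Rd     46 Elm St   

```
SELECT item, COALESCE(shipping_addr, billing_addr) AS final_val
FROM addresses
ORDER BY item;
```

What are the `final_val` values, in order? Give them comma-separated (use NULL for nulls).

item=C: shipping_addr=NULL, billing_addr=8 Elm St → 8 Elm St
item=H: shipping_addr=NULL, billing_addr=36 Elm St → 36 Elm St
item=J: shipping_addr=6 Hill Ln → 6 Hill Ln
item=K: shipping_addr=38 Main St → 38 Main St
item=L: shipping_addr=34 Hill Ln → 34 Hill Ln
item=M: shipping_addr=NULL, billing_addr=NULL (all NULL) → NULL
item=U: shipping_addr=NULL, billing_addr=13 Pine Rd → 13 Pine Rd
item=V: shipping_addr=50 Pine Rd → 50 Pine Rd
item=W: shipping_addr=NULL, billing_addr=NULL (all NULL) → NULL
item=X: shipping_addr=NULL, billing_addr=28 Hill Ln → 28 Hill Ln

8 Elm St, 36 Elm St, 6 Hill Ln, 38 Main St, 34 Hill Ln, NULL, 13 Pine Rd, 50 Pine Rd, NULL, 28 Hill Ln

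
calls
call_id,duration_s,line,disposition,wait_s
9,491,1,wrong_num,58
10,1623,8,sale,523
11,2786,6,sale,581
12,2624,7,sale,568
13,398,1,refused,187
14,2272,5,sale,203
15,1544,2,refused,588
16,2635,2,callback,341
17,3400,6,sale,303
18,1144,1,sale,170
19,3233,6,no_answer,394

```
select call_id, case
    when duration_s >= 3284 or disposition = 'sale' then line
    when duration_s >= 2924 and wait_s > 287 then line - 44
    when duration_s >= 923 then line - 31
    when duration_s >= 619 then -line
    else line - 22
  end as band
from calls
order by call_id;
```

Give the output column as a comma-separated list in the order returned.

call_id=9: ELSE → -21
call_id=10: duration_s >= 3284 or disposition = 'sale' → 8
call_id=11: duration_s >= 3284 or disposition = 'sale' → 6
call_id=12: duration_s >= 3284 or disposition = 'sale' → 7
call_id=13: ELSE → -21
call_id=14: duration_s >= 3284 or disposition = 'sale' → 5
call_id=15: duration_s >= 923 → -29
call_id=16: duration_s >= 923 → -29
call_id=17: duration_s >= 3284 or disposition = 'sale' → 6
call_id=18: duration_s >= 3284 or disposition = 'sale' → 1
call_id=19: duration_s >= 2924 and wait_s > 287 → -38

-21, 8, 6, 7, -21, 5, -29, -29, 6, 1, -38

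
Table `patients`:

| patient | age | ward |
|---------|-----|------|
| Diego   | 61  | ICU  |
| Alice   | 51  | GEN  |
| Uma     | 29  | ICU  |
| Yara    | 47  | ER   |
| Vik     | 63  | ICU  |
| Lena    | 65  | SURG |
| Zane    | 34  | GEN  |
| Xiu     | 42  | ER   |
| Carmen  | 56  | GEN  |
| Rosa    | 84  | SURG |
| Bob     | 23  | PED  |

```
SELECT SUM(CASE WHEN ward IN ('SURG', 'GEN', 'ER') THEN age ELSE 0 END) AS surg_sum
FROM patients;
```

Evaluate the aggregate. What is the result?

379

patient=Diego: ✗
patient=Alice: ✓ → 51
patient=Uma: ✗
patient=Yara: ✓ → 47
patient=Vik: ✗
patient=Lena: ✓ → 65
patient=Zane: ✓ → 34
patient=Xiu: ✓ → 42
patient=Carmen: ✓ → 56
patient=Rosa: ✓ → 84
patient=Bob: ✗
surg_sum = 51 + 47 + 65 + 34 + 42 + 56 + 84 = 379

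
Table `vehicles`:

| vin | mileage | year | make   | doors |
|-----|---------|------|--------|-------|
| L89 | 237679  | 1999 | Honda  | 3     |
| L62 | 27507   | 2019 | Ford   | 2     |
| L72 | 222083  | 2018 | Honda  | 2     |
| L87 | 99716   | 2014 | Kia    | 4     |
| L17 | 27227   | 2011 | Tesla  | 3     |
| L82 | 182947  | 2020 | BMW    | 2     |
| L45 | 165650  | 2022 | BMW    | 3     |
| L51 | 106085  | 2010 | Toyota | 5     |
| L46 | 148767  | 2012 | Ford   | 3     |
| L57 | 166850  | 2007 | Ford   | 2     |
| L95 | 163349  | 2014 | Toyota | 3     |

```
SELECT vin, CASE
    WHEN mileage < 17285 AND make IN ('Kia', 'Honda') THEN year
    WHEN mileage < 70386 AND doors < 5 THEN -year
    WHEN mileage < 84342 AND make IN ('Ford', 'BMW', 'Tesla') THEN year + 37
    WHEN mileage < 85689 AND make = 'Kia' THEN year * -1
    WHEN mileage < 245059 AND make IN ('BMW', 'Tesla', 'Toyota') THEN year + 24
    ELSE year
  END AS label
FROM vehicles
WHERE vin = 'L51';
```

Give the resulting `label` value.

2034

vin = L51: mileage=106085, year=2010, make=Toyota, doors=5.
mileage < 17285 AND make IN ('Kia', 'Honda') → false
mileage < 70386 AND doors < 5 → false
mileage < 84342 AND make IN ('Ford', 'BMW', 'Tesla') → false
mileage < 85689 AND make = 'Kia' → false
mileage < 245059 AND make IN ('BMW', 'Tesla', 'Toyota') → true → 2034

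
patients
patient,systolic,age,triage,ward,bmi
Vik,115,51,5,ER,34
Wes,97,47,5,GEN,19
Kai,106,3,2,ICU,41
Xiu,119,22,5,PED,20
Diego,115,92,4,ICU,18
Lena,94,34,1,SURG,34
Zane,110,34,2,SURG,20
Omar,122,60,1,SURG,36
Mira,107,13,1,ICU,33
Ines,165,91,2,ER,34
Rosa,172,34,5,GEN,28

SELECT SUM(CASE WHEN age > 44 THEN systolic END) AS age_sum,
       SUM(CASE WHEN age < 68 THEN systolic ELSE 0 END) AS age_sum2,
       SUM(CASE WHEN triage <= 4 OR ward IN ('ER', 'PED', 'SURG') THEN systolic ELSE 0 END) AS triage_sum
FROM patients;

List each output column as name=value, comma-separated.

age_sum=614, age_sum2=1042, triage_sum=1053

[age_sum: age > 44]
patient=Vik: ✓ → 115
patient=Wes: ✓ → 97
patient=Kai: ✗
patient=Xiu: ✗
patient=Diego: ✓ → 115
patient=Lena: ✗
patient=Zane: ✗
patient=Omar: ✓ → 122
patient=Mira: ✗
patient=Ines: ✓ → 165
patient=Rosa: ✗
age_sum = 115 + 97 + 115 + 122 + 165 = 614
—
[age_sum2: age < 68]
patient=Vik: ✓ → 115
patient=Wes: ✓ → 97
patient=Kai: ✓ → 106
patient=Xiu: ✓ → 119
patient=Diego: ✗
patient=Lena: ✓ → 94
patient=Zane: ✓ → 110
patient=Omar: ✓ → 122
patient=Mira: ✓ → 107
patient=Ines: ✗
patient=Rosa: ✓ → 172
age_sum2 = 115 + 97 + 106 + 119 + 94 + 110 + 122 + 107 + 172 = 1042
—
[triage_sum: triage <= 4 OR ward IN ('ER', 'PED', 'SURG')]
patient=Vik: ✓ → 115
patient=Wes: ✗
patient=Kai: ✓ → 106
patient=Xiu: ✓ → 119
patient=Diego: ✓ → 115
patient=Lena: ✓ → 94
patient=Zane: ✓ → 110
patient=Omar: ✓ → 122
patient=Mira: ✓ → 107
patient=Ines: ✓ → 165
patient=Rosa: ✗
triage_sum = 115 + 106 + 119 + 115 + 94 + 110 + 122 + 107 + 165 = 1053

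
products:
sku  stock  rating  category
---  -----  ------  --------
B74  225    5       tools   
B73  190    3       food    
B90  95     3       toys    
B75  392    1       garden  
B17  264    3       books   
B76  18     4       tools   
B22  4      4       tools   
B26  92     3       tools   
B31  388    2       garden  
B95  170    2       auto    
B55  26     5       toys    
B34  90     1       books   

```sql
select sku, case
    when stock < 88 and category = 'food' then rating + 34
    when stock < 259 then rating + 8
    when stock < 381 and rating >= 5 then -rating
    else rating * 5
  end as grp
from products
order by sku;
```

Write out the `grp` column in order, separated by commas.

15, 12, 11, 10, 9, 13, 11, 13, 5, 12, 11, 10

sku=B17: ELSE → 15
sku=B22: stock < 259 → 12
sku=B26: stock < 259 → 11
sku=B31: ELSE → 10
sku=B34: stock < 259 → 9
sku=B55: stock < 259 → 13
sku=B73: stock < 259 → 11
sku=B74: stock < 259 → 13
sku=B75: ELSE → 5
sku=B76: stock < 259 → 12
sku=B90: stock < 259 → 11
sku=B95: stock < 259 → 10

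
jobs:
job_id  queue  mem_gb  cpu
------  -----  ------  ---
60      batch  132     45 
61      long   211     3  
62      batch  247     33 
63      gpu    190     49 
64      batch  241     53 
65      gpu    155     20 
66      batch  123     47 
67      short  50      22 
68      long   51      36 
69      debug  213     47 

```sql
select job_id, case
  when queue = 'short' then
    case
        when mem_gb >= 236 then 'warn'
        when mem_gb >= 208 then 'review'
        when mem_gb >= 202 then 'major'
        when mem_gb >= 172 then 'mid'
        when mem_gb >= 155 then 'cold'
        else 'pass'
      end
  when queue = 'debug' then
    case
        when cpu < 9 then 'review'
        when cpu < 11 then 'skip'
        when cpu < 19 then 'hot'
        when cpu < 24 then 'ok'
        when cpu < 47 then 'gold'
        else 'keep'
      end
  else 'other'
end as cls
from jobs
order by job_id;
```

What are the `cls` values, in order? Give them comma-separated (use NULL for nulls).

other, other, other, other, other, other, other, pass, other, keep

job_id=60: queue='batch' → outer ELSE → other
job_id=61: queue='long' → outer ELSE → other
job_id=62: queue='batch' → outer ELSE → other
job_id=63: queue='gpu' → outer ELSE → other
job_id=64: queue='batch' → outer ELSE → other
job_id=65: queue='gpu' → outer ELSE → other
job_id=66: queue='batch' → outer ELSE → other
job_id=67: queue='short' → inner[ELSE] → pass
job_id=68: queue='long' → outer ELSE → other
job_id=69: queue='debug' → inner[ELSE] → keep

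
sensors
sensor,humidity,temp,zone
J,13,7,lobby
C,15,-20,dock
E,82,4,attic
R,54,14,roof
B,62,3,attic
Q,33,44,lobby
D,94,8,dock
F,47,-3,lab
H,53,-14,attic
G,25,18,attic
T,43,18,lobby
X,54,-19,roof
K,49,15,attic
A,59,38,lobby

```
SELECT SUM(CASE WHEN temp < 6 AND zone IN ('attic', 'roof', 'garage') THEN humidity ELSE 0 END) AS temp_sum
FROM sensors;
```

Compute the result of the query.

251

sensor=J: ✗
sensor=C: ✗
sensor=E: ✓ → 82
sensor=R: ✗
sensor=B: ✓ → 62
sensor=Q: ✗
sensor=D: ✗
sensor=F: ✗
sensor=H: ✓ → 53
sensor=G: ✗
sensor=T: ✗
sensor=X: ✓ → 54
sensor=K: ✗
sensor=A: ✗
temp_sum = 82 + 62 + 53 + 54 = 251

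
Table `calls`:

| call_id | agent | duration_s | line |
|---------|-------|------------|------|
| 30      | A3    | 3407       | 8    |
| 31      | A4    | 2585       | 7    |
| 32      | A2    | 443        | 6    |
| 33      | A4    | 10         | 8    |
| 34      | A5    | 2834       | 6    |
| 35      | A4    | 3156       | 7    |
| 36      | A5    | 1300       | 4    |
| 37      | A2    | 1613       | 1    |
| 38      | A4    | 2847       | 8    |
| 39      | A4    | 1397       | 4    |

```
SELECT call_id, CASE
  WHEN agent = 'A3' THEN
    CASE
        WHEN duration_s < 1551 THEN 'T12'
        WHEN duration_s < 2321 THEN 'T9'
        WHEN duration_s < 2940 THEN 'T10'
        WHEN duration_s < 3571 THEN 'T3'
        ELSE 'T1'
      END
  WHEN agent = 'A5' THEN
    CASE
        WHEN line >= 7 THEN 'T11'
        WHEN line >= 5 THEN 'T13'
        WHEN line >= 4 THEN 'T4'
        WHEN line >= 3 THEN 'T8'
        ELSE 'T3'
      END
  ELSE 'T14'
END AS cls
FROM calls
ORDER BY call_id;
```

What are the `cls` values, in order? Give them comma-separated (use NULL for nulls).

call_id=30: agent='A3' → inner[duration_s < 3571] → T3
call_id=31: agent='A4' → outer ELSE → T14
call_id=32: agent='A2' → outer ELSE → T14
call_id=33: agent='A4' → outer ELSE → T14
call_id=34: agent='A5' → inner[line >= 5] → T13
call_id=35: agent='A4' → outer ELSE → T14
call_id=36: agent='A5' → inner[line >= 4] → T4
call_id=37: agent='A2' → outer ELSE → T14
call_id=38: agent='A4' → outer ELSE → T14
call_id=39: agent='A4' → outer ELSE → T14

T3, T14, T14, T14, T13, T14, T4, T14, T14, T14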